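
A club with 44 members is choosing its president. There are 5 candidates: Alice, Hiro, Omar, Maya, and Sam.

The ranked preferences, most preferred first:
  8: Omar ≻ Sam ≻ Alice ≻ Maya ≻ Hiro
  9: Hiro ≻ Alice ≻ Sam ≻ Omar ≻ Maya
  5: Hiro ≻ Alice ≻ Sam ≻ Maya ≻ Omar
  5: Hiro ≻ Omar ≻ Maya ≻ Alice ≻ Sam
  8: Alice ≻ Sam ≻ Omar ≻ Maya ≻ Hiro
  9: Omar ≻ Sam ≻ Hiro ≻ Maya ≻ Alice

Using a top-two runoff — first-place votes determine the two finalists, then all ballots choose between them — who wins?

Omar

Round 1 first-place votes: Alice 8, Hiro 19, Omar 17, Maya 0, Sam 0. Hiro and Omar advance.
Runoff: Hiro is ranked above Omar on 19 ballots, Omar above Hiro on 25.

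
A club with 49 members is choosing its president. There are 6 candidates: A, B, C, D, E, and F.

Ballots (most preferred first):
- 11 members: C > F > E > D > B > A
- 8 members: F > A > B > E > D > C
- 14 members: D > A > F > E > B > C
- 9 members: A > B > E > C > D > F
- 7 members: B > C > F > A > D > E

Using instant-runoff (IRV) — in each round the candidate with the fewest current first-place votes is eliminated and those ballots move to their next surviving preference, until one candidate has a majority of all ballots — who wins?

A

Round 1: A 9, B 7, C 11, D 14, E 0, F 8. E eliminated.
Round 2: A 9, B 7, C 11, D 14, F 8. B eliminated.
Round 3: A 9, C 18, D 14, F 8. F eliminated.
Round 4: A 17, C 18, D 14. D eliminated.
Round 5: A 31, C 18. A has a majority (≥25).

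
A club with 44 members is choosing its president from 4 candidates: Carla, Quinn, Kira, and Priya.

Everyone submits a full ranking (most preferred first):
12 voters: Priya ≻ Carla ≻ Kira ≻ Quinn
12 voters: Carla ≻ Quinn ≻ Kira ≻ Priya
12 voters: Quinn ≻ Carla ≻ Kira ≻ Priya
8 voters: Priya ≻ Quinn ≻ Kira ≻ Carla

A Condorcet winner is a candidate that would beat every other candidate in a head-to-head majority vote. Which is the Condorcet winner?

Carla vs Quinn: 24–20
Carla vs Kira: 36–8
Carla vs Priya: 24–20
Carla beats every other candidate.

Carla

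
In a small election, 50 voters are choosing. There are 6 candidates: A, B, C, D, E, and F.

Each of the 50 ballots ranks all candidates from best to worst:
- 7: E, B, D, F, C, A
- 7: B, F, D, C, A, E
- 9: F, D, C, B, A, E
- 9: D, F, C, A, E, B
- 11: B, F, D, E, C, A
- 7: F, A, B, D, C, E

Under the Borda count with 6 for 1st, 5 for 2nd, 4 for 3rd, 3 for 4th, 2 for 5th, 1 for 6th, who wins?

F

A: 7×1 + 7×2 + 9×2 + 9×3 + 11×1 + 7×5 = 112
B: 7×5 + 7×6 + 9×3 + 9×1 + 11×6 + 7×4 = 207
C: 7×2 + 7×3 + 9×4 + 9×4 + 11×2 + 7×2 = 143
D: 7×4 + 7×4 + 9×5 + 9×6 + 11×4 + 7×3 = 220
E: 7×6 + 7×1 + 9×1 + 9×2 + 11×3 + 7×1 = 116
F: 7×3 + 7×5 + 9×6 + 9×5 + 11×5 + 7×6 = 252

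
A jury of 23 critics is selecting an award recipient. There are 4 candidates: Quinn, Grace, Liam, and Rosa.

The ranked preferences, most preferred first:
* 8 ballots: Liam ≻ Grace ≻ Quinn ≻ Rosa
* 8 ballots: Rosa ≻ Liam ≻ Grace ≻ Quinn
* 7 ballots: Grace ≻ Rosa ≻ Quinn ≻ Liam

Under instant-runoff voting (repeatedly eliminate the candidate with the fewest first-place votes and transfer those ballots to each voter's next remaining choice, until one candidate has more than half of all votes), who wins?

Rosa

Round 1: Quinn 0, Grace 7, Liam 8, Rosa 8. Quinn eliminated.
Round 2: Grace 7, Liam 8, Rosa 8. Grace eliminated.
Round 3: Liam 8, Rosa 15. Rosa has a majority (≥12).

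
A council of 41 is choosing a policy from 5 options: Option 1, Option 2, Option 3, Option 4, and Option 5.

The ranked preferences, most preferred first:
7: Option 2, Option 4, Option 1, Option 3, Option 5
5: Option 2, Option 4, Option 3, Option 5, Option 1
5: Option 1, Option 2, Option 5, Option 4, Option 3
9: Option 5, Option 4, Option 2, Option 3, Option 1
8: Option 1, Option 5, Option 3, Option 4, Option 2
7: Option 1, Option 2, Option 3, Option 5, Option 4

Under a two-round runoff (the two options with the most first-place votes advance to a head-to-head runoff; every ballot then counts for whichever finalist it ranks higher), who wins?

Round 1 first-place votes: Option 1 20, Option 2 12, Option 3 0, Option 4 0, Option 5 9. Option 1 and Option 2 advance.
Runoff: Option 1 is ranked above Option 2 on 20 ballots, Option 2 above Option 1 on 21.

Option 2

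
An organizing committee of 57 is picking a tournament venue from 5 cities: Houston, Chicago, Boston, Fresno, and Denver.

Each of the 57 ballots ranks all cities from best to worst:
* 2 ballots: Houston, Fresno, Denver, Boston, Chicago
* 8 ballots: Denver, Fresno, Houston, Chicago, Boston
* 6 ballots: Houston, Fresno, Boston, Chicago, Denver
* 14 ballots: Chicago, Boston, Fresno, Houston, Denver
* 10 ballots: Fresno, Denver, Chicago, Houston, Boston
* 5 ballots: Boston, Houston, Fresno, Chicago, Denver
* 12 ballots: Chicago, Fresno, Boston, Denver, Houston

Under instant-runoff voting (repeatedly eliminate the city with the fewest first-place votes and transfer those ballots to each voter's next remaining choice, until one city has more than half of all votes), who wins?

Round 1: Houston 8, Chicago 26, Boston 5, Fresno 10, Denver 8. Boston eliminated.
Round 2: Houston 13, Chicago 26, Fresno 10, Denver 8. Denver eliminated.
Round 3: Houston 13, Chicago 26, Fresno 18. Houston eliminated.
Round 4: Chicago 26, Fresno 31. Fresno has a majority (≥29).

Fresno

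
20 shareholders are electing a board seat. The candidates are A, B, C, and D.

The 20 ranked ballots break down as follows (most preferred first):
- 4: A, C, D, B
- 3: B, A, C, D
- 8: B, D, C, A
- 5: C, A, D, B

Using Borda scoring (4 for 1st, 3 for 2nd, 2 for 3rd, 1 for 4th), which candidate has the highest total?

C

A: 4×4 + 3×3 + 8×1 + 5×3 = 48
B: 4×1 + 3×4 + 8×4 + 5×1 = 53
C: 4×3 + 3×2 + 8×2 + 5×4 = 54
D: 4×2 + 3×1 + 8×3 + 5×2 = 45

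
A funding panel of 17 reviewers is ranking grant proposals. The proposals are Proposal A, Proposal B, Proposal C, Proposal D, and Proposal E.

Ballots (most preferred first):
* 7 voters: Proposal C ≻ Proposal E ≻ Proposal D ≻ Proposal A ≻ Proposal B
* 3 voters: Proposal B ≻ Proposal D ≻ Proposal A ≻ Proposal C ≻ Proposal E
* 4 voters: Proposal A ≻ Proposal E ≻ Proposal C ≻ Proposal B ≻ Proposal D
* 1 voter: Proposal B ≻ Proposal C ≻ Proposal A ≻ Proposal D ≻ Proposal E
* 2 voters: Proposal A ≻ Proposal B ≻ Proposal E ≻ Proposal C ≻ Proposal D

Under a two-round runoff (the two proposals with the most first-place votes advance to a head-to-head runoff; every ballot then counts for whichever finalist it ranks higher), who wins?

Proposal A

Round 1 first-place votes: Proposal A 6, Proposal B 4, Proposal C 7, Proposal D 0, Proposal E 0. Proposal C and Proposal A advance.
Runoff: Proposal C is ranked above Proposal A on 8 ballots, Proposal A above Proposal C on 9.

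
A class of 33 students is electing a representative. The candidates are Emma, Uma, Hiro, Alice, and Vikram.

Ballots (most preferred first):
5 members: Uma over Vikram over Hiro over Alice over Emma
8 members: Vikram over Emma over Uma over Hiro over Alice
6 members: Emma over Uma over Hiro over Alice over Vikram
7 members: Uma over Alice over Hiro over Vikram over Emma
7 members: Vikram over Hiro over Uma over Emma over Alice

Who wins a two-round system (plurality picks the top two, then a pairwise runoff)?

Uma

Round 1 first-place votes: Emma 6, Uma 12, Hiro 0, Alice 0, Vikram 15. Vikram and Uma advance.
Runoff: Vikram is ranked above Uma on 15 ballots, Uma above Vikram on 18.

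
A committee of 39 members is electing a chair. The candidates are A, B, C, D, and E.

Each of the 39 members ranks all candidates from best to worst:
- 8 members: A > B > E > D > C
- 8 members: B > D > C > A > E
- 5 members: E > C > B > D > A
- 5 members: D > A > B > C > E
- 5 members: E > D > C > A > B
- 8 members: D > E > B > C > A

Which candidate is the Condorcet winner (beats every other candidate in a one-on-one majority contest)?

B

B vs A: 21–18
B vs C: 29–10
B vs D: 21–18
B vs E: 21–18
B beats every other candidate.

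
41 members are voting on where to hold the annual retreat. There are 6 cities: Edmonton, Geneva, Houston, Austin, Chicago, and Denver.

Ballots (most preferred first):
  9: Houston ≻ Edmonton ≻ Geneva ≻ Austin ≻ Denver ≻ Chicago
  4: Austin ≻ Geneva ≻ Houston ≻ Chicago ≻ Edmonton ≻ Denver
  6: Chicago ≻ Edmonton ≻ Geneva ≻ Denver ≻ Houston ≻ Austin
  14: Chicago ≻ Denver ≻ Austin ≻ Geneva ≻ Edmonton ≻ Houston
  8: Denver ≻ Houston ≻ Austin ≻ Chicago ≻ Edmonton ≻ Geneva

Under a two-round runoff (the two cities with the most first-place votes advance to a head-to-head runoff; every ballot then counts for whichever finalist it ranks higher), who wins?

Round 1 first-place votes: Edmonton 0, Geneva 0, Houston 9, Austin 4, Chicago 20, Denver 8. Chicago and Houston advance.
Runoff: Chicago is ranked above Houston on 20 ballots, Houston above Chicago on 21.

Houston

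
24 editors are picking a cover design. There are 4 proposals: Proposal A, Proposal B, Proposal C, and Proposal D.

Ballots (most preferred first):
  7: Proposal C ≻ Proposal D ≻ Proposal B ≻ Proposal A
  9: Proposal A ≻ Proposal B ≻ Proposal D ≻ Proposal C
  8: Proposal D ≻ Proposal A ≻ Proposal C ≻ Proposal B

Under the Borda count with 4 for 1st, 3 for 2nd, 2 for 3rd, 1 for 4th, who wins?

Proposal A: 7×1 + 9×4 + 8×3 = 67
Proposal B: 7×2 + 9×3 + 8×1 = 49
Proposal C: 7×4 + 9×1 + 8×2 = 53
Proposal D: 7×3 + 9×2 + 8×4 = 71

Proposal D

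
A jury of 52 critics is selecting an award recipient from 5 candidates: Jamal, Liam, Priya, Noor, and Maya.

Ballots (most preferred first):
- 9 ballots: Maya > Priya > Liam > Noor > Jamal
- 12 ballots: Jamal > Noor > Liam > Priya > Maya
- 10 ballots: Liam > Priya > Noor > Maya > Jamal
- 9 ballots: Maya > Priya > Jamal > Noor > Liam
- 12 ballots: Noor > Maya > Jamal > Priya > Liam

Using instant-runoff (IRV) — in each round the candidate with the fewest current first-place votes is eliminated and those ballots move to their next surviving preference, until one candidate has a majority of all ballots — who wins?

Round 1: Jamal 12, Liam 10, Priya 0, Noor 12, Maya 18. Priya eliminated.
Round 2: Jamal 12, Liam 10, Noor 12, Maya 18. Liam eliminated.
Round 3: Jamal 12, Noor 22, Maya 18. Jamal eliminated.
Round 4: Noor 34, Maya 18. Noor has a majority (≥27).

Noor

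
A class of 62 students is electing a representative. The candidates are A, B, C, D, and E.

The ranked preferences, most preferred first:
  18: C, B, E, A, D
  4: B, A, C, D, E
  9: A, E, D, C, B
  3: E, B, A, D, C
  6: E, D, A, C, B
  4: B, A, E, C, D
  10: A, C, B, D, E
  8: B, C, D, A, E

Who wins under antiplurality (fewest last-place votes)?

A

Last-place votes: A 0, B 15, C 3, D 22, E 22.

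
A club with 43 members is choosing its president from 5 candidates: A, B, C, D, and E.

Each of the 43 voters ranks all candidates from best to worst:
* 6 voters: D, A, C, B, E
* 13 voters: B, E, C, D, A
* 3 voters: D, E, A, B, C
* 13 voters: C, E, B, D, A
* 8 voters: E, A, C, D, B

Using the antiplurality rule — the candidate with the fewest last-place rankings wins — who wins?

D

Last-place votes: A 26, B 8, C 3, D 0, E 6.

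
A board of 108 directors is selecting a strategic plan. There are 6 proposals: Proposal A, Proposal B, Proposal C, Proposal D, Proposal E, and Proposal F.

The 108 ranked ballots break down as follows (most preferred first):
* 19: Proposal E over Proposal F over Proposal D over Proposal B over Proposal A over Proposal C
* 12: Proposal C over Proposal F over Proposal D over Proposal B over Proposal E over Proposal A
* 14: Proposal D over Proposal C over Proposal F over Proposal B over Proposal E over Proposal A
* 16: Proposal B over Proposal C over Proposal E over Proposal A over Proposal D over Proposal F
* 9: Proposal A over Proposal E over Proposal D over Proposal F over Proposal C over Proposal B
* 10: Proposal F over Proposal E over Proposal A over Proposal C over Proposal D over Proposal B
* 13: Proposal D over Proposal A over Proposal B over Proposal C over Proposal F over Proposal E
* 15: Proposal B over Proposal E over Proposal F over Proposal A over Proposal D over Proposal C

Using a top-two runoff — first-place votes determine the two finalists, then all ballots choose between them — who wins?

Proposal D

Round 1 first-place votes: Proposal A 9, Proposal B 31, Proposal C 12, Proposal D 27, Proposal E 19, Proposal F 10. Proposal B and Proposal D advance.
Runoff: Proposal B is ranked above Proposal D on 31 ballots, Proposal D above Proposal B on 77.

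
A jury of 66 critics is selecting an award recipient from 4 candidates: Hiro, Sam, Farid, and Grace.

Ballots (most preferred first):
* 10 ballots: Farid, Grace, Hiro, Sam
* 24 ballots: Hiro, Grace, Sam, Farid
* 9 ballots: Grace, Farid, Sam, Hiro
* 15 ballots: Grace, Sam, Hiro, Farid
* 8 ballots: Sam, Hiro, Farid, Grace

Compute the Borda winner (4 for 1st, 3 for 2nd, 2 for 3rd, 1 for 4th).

Hiro: 10×2 + 24×4 + 9×1 + 15×2 + 8×3 = 179
Sam: 10×1 + 24×2 + 9×2 + 15×3 + 8×4 = 153
Farid: 10×4 + 24×1 + 9×3 + 15×1 + 8×2 = 122
Grace: 10×3 + 24×3 + 9×4 + 15×4 + 8×1 = 206

Grace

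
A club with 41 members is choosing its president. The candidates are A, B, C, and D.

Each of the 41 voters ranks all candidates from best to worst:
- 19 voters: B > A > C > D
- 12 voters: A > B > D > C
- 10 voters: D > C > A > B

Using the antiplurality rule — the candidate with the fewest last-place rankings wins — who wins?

A

Last-place votes: A 0, B 10, C 12, D 19.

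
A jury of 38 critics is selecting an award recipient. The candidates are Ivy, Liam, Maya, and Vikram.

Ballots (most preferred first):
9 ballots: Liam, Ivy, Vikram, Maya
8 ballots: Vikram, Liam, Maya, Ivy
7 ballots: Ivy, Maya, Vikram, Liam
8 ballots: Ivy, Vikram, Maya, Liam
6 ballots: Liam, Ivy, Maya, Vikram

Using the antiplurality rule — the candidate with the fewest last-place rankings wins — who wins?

Last-place votes: Ivy 8, Liam 15, Maya 9, Vikram 6.

Vikram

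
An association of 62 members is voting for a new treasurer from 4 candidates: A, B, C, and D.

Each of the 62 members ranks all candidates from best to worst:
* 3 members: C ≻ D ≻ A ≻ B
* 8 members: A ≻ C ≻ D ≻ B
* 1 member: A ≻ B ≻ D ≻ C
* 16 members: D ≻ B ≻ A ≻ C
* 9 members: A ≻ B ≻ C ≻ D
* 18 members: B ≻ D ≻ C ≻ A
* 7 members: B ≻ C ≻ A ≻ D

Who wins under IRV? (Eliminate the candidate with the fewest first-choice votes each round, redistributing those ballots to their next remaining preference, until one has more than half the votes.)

Round 1: A 18, B 25, C 3, D 16. C eliminated.
Round 2: A 18, B 25, D 19. A eliminated.
Round 3: B 35, D 27. B has a majority (≥32).

B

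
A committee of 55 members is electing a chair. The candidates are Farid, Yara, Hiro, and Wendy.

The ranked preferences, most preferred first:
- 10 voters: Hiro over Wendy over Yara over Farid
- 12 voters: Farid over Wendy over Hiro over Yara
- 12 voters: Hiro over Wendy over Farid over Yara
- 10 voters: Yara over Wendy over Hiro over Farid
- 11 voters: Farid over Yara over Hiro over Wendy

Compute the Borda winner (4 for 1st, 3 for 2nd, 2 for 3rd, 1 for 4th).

Farid: 10×1 + 12×4 + 12×2 + 10×1 + 11×4 = 136
Yara: 10×2 + 12×1 + 12×1 + 10×4 + 11×3 = 117
Hiro: 10×4 + 12×2 + 12×4 + 10×2 + 11×2 = 154
Wendy: 10×3 + 12×3 + 12×3 + 10×3 + 11×1 = 143

Hiro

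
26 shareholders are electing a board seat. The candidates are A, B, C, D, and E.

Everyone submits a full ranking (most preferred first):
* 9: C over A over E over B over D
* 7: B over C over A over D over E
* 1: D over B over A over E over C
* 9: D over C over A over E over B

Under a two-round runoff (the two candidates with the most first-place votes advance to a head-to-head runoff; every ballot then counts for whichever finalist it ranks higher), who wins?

Round 1 first-place votes: A 0, B 7, C 9, D 10, E 0. D and C advance.
Runoff: D is ranked above C on 10 ballots, C above D on 16.

C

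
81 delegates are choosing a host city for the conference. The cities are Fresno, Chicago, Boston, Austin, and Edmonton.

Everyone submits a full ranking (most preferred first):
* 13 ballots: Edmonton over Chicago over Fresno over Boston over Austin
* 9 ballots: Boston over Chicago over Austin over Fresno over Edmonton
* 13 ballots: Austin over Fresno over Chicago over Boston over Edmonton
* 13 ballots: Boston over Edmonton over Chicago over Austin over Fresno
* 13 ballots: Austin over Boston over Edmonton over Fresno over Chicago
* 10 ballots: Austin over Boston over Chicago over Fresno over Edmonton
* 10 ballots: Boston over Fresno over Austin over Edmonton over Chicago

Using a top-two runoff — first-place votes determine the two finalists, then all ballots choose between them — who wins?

Boston

Round 1 first-place votes: Fresno 0, Chicago 0, Boston 32, Austin 36, Edmonton 13. Austin and Boston advance.
Runoff: Austin is ranked above Boston on 36 ballots, Boston above Austin on 45.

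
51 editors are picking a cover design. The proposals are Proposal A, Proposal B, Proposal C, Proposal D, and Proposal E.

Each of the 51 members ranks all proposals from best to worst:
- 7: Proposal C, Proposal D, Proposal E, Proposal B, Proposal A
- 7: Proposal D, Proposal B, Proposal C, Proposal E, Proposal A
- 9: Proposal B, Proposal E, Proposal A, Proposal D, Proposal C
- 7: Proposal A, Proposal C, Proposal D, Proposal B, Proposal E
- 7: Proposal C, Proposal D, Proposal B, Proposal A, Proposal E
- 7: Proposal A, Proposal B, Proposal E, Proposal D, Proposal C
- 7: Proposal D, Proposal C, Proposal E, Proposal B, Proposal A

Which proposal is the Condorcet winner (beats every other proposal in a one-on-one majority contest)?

Proposal D vs Proposal A: 28–23
Proposal D vs Proposal B: 35–16
Proposal D vs Proposal C: 30–21
Proposal D vs Proposal E: 35–16
Proposal D beats every other proposal.

Proposal D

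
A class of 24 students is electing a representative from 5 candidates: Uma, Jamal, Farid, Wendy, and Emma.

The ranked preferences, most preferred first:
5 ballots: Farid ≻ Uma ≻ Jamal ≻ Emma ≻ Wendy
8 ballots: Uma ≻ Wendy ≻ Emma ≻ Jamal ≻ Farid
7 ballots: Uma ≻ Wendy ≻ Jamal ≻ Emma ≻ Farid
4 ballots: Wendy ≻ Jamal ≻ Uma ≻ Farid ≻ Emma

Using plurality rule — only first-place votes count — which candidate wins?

First-place votes: Uma 15, Jamal 0, Farid 5, Wendy 4, Emma 0.

Uma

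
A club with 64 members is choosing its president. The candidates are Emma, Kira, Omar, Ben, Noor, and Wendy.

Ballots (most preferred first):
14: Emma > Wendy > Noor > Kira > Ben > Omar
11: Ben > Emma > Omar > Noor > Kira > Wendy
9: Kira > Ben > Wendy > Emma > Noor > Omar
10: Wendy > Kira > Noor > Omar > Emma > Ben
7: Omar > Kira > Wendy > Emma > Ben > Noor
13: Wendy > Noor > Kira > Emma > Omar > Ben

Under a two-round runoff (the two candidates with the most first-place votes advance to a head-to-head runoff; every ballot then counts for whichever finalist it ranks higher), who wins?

Round 1 first-place votes: Emma 14, Kira 9, Omar 7, Ben 11, Noor 0, Wendy 23. Wendy and Emma advance.
Runoff: Wendy is ranked above Emma on 39 ballots, Emma above Wendy on 25.

Wendy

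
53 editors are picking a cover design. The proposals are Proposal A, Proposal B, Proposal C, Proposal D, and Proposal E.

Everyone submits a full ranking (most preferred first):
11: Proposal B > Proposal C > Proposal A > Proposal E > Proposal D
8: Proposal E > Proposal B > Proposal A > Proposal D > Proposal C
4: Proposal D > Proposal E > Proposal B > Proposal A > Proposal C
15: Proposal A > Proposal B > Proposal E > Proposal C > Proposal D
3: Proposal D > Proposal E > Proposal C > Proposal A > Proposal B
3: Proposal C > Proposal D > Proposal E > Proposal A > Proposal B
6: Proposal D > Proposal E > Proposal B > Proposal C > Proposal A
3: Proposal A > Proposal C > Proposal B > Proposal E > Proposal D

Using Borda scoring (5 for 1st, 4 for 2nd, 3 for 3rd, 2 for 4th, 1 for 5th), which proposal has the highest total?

Proposal A: 11×3 + 8×3 + 4×2 + 15×5 + 3×2 + 3×2 + 6×1 + 3×5 = 173
Proposal B: 11×5 + 8×4 + 4×3 + 15×4 + 3×1 + 3×1 + 6×3 + 3×3 = 192
Proposal C: 11×4 + 8×1 + 4×1 + 15×2 + 3×3 + 3×5 + 6×2 + 3×4 = 134
Proposal D: 11×1 + 8×2 + 4×5 + 15×1 + 3×5 + 3×4 + 6×5 + 3×1 = 122
Proposal E: 11×2 + 8×5 + 4×4 + 15×3 + 3×4 + 3×3 + 6×4 + 3×2 = 174

Proposal B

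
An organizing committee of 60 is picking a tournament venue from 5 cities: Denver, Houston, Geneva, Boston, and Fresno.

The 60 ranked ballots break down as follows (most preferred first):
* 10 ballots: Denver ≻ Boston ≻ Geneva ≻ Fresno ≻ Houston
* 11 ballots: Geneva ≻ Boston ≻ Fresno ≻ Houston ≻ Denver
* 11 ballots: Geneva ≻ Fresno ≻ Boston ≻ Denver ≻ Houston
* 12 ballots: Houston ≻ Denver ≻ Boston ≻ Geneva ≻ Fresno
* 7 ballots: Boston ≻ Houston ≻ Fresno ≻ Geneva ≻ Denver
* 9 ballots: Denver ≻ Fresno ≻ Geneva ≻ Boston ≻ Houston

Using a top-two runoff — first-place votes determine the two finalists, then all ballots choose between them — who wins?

Round 1 first-place votes: Denver 19, Houston 12, Geneva 22, Boston 7, Fresno 0. Geneva and Denver advance.
Runoff: Geneva is ranked above Denver on 29 ballots, Denver above Geneva on 31.

Denver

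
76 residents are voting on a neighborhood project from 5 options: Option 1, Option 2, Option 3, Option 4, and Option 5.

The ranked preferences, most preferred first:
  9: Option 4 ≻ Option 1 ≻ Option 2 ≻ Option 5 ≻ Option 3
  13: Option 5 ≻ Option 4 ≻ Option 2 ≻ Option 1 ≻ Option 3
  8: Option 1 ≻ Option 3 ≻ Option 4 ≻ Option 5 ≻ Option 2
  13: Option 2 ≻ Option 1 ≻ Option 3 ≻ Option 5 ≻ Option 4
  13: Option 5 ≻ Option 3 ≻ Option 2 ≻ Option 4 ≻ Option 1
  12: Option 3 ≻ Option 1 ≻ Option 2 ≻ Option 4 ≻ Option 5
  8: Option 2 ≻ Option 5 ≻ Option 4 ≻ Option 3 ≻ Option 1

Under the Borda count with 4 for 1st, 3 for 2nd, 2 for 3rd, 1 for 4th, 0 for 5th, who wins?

Option 1: 9×3 + 13×1 + 8×4 + 13×3 + 13×0 + 12×3 + 8×0 = 147
Option 2: 9×2 + 13×2 + 8×0 + 13×4 + 13×2 + 12×2 + 8×4 = 178
Option 3: 9×0 + 13×0 + 8×3 + 13×2 + 13×3 + 12×4 + 8×1 = 145
Option 4: 9×4 + 13×3 + 8×2 + 13×0 + 13×1 + 12×1 + 8×2 = 132
Option 5: 9×1 + 13×4 + 8×1 + 13×1 + 13×4 + 12×0 + 8×3 = 158

Option 2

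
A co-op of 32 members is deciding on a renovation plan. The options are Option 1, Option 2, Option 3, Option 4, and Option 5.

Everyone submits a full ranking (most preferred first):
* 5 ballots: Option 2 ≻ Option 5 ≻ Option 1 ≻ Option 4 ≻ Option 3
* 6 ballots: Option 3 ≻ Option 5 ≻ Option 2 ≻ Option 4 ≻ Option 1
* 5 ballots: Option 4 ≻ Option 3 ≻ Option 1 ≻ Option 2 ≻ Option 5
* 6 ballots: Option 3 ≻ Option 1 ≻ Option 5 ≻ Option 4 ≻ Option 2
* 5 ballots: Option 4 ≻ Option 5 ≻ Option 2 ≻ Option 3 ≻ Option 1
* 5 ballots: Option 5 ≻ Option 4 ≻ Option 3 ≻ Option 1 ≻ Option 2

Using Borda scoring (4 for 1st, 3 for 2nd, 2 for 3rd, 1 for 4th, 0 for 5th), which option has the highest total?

Option 5

Option 1: 5×2 + 6×0 + 5×2 + 6×3 + 5×0 + 5×1 = 43
Option 2: 5×4 + 6×2 + 5×1 + 6×0 + 5×2 + 5×0 = 47
Option 3: 5×0 + 6×4 + 5×3 + 6×4 + 5×1 + 5×2 = 78
Option 4: 5×1 + 6×1 + 5×4 + 6×1 + 5×4 + 5×3 = 72
Option 5: 5×3 + 6×3 + 5×0 + 6×2 + 5×3 + 5×4 = 80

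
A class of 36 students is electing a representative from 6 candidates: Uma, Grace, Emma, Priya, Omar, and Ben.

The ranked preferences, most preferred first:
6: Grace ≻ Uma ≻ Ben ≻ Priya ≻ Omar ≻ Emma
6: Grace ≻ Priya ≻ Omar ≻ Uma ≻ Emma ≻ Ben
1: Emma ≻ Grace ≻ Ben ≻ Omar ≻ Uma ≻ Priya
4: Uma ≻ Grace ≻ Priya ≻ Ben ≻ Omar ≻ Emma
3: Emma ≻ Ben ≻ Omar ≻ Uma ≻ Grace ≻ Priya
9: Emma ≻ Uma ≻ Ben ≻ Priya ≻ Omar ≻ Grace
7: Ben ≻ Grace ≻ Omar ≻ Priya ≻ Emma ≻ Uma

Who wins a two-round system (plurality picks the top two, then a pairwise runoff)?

Grace

Round 1 first-place votes: Uma 4, Grace 12, Emma 13, Priya 0, Omar 0, Ben 7. Emma and Grace advance.
Runoff: Emma is ranked above Grace on 13 ballots, Grace above Emma on 23.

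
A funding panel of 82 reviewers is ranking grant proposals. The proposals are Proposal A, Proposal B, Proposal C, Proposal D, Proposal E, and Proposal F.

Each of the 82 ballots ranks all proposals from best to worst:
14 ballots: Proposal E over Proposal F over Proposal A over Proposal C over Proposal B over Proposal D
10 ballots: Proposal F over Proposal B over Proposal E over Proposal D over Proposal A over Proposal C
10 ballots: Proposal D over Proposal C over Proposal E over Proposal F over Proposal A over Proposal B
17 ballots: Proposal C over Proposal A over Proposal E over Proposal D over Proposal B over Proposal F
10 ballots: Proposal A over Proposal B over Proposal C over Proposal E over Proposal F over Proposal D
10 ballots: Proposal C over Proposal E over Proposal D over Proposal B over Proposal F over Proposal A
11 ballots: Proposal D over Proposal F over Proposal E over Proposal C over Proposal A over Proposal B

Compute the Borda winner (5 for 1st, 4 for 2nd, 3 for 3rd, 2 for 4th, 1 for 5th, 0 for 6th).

Proposal E

Proposal A: 14×3 + 10×1 + 10×1 + 17×4 + 10×5 + 10×0 + 11×1 = 191
Proposal B: 14×1 + 10×4 + 10×0 + 17×1 + 10×4 + 10×2 + 11×0 = 131
Proposal C: 14×2 + 10×0 + 10×4 + 17×5 + 10×3 + 10×5 + 11×2 = 255
Proposal D: 14×0 + 10×2 + 10×5 + 17×2 + 10×0 + 10×3 + 11×5 = 189
Proposal E: 14×5 + 10×3 + 10×3 + 17×3 + 10×2 + 10×4 + 11×3 = 274
Proposal F: 14×4 + 10×5 + 10×2 + 17×0 + 10×1 + 10×1 + 11×4 = 190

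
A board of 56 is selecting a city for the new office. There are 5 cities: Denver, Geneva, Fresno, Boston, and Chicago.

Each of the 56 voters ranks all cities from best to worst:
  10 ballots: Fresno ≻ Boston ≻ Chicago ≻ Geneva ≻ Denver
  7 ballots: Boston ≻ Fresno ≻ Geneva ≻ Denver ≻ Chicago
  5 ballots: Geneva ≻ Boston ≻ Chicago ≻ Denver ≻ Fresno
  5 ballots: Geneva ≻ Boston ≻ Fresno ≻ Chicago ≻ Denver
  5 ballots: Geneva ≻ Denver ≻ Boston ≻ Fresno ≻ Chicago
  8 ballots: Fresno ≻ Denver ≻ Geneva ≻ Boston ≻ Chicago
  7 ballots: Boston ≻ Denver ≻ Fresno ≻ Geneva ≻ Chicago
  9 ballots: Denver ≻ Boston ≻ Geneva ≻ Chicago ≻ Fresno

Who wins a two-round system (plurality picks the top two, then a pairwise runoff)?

Round 1 first-place votes: Denver 9, Geneva 15, Fresno 18, Boston 14, Chicago 0. Fresno and Geneva advance.
Runoff: Fresno is ranked above Geneva on 32 ballots, Geneva above Fresno on 24.

Fresno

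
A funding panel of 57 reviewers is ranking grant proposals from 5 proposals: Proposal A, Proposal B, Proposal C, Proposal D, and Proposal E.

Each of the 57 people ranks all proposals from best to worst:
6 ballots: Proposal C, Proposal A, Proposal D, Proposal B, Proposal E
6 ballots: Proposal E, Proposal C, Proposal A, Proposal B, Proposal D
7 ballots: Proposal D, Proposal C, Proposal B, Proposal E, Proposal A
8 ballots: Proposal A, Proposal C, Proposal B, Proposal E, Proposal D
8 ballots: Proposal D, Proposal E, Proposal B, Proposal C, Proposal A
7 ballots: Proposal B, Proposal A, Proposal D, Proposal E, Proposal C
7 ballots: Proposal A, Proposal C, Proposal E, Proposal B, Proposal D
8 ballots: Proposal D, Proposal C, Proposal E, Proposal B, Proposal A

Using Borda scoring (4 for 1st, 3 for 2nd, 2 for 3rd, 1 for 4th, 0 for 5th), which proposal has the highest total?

Proposal A: 6×3 + 6×2 + 7×0 + 8×4 + 8×0 + 7×3 + 7×4 + 8×0 = 111
Proposal B: 6×1 + 6×1 + 7×2 + 8×2 + 8×2 + 7×4 + 7×1 + 8×1 = 101
Proposal C: 6×4 + 6×3 + 7×3 + 8×3 + 8×1 + 7×0 + 7×3 + 8×3 = 140
Proposal D: 6×2 + 6×0 + 7×4 + 8×0 + 8×4 + 7×2 + 7×0 + 8×4 = 118
Proposal E: 6×0 + 6×4 + 7×1 + 8×1 + 8×3 + 7×1 + 7×2 + 8×2 = 100

Proposal C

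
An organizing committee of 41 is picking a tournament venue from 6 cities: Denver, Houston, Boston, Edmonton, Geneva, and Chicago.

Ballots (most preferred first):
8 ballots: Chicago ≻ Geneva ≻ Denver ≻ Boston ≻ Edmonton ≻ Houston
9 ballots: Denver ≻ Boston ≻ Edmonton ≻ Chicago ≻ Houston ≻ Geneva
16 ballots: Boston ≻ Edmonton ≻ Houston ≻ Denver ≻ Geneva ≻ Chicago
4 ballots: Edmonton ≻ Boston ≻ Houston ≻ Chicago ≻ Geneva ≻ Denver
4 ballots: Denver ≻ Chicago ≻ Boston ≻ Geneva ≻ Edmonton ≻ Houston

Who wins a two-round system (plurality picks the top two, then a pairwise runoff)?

Round 1 first-place votes: Denver 13, Houston 0, Boston 16, Edmonton 4, Geneva 0, Chicago 8. Boston and Denver advance.
Runoff: Boston is ranked above Denver on 20 ballots, Denver above Boston on 21.

Denver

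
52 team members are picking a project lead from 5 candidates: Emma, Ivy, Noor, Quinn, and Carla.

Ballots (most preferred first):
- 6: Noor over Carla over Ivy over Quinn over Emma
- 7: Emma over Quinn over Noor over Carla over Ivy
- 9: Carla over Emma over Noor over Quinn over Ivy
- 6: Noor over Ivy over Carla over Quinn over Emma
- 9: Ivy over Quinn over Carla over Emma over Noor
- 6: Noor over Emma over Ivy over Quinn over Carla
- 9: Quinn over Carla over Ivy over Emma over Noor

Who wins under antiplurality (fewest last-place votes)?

Last-place votes: Emma 12, Ivy 16, Noor 18, Quinn 0, Carla 6.

Quinn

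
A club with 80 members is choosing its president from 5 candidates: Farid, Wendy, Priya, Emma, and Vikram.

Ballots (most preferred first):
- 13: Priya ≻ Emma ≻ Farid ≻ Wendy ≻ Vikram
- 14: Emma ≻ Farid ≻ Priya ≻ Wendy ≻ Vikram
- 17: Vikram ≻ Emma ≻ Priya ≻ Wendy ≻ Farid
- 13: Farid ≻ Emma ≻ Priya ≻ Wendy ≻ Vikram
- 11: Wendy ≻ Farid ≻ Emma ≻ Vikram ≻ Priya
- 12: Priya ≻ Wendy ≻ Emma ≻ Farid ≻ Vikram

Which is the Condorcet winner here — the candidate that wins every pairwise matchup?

Emma vs Farid: 56–24
Emma vs Wendy: 57–23
Emma vs Priya: 55–25
Emma vs Vikram: 63–17
Emma beats every other candidate.

Emma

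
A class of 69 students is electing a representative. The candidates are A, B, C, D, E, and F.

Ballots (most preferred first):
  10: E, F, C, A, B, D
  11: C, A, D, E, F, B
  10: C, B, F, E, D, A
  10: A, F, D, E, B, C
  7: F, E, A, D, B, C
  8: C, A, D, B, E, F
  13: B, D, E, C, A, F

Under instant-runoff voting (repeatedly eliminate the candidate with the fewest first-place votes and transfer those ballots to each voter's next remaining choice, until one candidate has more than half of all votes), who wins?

Round 1: A 10, B 13, C 29, D 0, E 10, F 7. D eliminated.
Round 2: A 10, B 13, C 29, E 10, F 7. F eliminated.
Round 3: A 10, B 13, C 29, E 17. A eliminated.
Round 4: B 13, C 29, E 27. B eliminated.
Round 5: C 29, E 40. E has a majority (≥35).

E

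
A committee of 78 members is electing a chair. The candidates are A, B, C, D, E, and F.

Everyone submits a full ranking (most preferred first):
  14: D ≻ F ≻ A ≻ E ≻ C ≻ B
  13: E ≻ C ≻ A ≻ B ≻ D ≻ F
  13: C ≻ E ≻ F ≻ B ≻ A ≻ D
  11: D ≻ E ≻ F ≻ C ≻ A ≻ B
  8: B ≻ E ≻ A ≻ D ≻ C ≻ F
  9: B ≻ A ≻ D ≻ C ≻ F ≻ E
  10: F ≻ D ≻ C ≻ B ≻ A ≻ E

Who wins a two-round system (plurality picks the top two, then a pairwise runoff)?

B

Round 1 first-place votes: A 0, B 17, C 13, D 25, E 13, F 10. D and B advance.
Runoff: D is ranked above B on 35 ballots, B above D on 43.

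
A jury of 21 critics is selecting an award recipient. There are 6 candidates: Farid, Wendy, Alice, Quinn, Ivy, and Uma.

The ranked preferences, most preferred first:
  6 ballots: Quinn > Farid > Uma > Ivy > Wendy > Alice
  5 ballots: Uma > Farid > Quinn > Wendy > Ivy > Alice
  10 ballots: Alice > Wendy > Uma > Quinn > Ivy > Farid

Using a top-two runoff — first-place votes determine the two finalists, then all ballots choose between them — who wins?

Quinn

Round 1 first-place votes: Farid 0, Wendy 0, Alice 10, Quinn 6, Ivy 0, Uma 5. Alice and Quinn advance.
Runoff: Alice is ranked above Quinn on 10 ballots, Quinn above Alice on 11.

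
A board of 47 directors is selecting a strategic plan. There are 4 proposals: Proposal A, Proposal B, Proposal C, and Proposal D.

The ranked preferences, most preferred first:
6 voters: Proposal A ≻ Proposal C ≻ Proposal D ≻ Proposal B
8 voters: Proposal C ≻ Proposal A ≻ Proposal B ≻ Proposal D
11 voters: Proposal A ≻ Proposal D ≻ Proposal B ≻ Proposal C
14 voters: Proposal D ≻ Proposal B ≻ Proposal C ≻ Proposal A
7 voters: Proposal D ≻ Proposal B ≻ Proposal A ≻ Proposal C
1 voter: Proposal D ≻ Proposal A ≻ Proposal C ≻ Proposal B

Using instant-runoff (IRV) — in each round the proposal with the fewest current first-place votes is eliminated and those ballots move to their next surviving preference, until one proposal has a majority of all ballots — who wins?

Proposal A

Round 1: Proposal A 17, Proposal B 0, Proposal C 8, Proposal D 22. Proposal B eliminated.
Round 2: Proposal A 17, Proposal C 8, Proposal D 22. Proposal C eliminated.
Round 3: Proposal A 25, Proposal D 22. Proposal A has a majority (≥24).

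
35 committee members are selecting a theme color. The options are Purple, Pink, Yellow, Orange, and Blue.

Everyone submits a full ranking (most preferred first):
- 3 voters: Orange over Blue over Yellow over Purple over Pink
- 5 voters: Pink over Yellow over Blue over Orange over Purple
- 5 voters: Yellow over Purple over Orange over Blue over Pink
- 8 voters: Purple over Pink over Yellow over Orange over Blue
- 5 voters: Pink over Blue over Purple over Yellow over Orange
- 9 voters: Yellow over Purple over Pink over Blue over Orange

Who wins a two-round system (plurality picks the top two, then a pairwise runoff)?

Round 1 first-place votes: Purple 8, Pink 10, Yellow 14, Orange 3, Blue 0. Yellow and Pink advance.
Runoff: Yellow is ranked above Pink on 17 ballots, Pink above Yellow on 18.

Pink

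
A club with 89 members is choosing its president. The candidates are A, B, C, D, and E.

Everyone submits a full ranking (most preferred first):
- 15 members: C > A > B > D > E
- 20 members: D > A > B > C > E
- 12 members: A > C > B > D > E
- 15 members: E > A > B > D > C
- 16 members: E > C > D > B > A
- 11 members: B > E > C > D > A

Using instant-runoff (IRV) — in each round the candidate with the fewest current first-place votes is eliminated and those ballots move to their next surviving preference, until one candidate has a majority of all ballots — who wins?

C

Round 1: A 12, B 11, C 15, D 20, E 31. B eliminated.
Round 2: A 12, C 15, D 20, E 42. A eliminated.
Round 3: C 27, D 20, E 42. D eliminated.
Round 4: C 47, E 42. C has a majority (≥45).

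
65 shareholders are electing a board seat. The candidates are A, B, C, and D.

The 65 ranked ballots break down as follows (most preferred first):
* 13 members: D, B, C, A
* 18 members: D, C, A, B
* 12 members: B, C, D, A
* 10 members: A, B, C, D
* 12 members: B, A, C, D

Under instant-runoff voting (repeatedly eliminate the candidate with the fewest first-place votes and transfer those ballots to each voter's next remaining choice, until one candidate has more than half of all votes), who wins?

Round 1: A 10, B 24, C 0, D 31. C eliminated.
Round 2: A 10, B 24, D 31. A eliminated.
Round 3: B 34, D 31. B has a majority (≥33).

B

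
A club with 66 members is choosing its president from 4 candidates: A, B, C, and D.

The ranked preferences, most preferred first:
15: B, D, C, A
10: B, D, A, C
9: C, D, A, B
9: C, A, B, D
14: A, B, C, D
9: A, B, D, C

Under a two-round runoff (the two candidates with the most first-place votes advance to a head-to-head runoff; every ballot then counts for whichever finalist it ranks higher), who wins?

Round 1 first-place votes: A 23, B 25, C 18, D 0. B and A advance.
Runoff: B is ranked above A on 25 ballots, A above B on 41.

A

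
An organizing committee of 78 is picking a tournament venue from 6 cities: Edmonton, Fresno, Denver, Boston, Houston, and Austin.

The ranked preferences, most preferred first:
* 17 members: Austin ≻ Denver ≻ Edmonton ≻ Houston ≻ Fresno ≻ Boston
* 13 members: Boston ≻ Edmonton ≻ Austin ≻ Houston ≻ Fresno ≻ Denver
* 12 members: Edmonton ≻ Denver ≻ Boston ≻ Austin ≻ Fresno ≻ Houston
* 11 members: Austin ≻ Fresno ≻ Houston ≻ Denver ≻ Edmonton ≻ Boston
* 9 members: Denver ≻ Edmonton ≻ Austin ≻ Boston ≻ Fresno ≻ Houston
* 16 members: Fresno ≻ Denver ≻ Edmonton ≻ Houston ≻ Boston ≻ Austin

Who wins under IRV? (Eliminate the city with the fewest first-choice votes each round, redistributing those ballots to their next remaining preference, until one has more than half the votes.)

Round 1: Edmonton 12, Fresno 16, Denver 9, Boston 13, Houston 0, Austin 28. Houston eliminated.
Round 2: Edmonton 12, Fresno 16, Denver 9, Boston 13, Austin 28. Denver eliminated.
Round 3: Edmonton 21, Fresno 16, Boston 13, Austin 28. Boston eliminated.
Round 4: Edmonton 34, Fresno 16, Austin 28. Fresno eliminated.
Round 5: Edmonton 50, Austin 28. Edmonton has a majority (≥40).

Edmonton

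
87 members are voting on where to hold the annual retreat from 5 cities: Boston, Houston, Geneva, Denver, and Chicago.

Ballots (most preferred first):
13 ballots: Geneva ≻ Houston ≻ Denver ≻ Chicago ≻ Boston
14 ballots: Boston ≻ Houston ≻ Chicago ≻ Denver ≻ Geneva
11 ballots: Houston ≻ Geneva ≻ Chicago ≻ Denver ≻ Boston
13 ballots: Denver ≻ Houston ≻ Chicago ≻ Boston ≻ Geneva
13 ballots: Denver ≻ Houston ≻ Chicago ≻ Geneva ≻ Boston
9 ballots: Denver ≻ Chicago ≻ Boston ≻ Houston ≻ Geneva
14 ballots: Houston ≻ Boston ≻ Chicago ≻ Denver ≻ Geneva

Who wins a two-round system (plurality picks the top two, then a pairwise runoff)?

Houston

Round 1 first-place votes: Boston 14, Houston 25, Geneva 13, Denver 35, Chicago 0. Denver and Houston advance.
Runoff: Denver is ranked above Houston on 35 ballots, Houston above Denver on 52.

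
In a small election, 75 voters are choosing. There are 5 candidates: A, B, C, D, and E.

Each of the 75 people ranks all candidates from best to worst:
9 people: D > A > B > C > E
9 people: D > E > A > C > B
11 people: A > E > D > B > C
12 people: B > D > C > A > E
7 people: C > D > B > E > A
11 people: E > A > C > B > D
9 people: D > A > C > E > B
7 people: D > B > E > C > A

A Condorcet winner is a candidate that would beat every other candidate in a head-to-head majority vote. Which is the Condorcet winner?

D

D vs A: 53–22
D vs B: 52–23
D vs C: 57–18
D vs E: 53–22
D beats every other candidate.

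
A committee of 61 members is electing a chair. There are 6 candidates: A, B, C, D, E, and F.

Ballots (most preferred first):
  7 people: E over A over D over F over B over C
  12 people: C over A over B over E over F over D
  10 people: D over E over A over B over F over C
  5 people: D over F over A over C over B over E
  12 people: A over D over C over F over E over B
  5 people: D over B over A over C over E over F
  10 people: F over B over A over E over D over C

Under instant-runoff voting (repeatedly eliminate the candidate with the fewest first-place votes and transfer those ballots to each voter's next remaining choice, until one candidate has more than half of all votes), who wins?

A

Round 1: A 12, B 0, C 12, D 20, E 7, F 10. B eliminated.
Round 2: A 12, C 12, D 20, E 7, F 10. E eliminated.
Round 3: A 19, C 12, D 20, F 10. F eliminated.
Round 4: A 29, C 12, D 20. C eliminated.
Round 5: A 41, D 20. A has a majority (≥31).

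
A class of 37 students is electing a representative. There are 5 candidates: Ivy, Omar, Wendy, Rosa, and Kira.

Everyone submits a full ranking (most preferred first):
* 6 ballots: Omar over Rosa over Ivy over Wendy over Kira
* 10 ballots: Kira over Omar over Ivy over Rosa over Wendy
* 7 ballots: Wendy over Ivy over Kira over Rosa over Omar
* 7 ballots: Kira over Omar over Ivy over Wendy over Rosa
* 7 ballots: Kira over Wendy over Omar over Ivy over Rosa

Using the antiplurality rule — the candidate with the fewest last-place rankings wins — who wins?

Ivy

Last-place votes: Ivy 0, Omar 7, Wendy 10, Rosa 14, Kira 6.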